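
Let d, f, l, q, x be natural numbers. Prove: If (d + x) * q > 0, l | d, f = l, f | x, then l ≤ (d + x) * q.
f = l and f | x, hence l | x. Since l | d, l | d + x. Then l | (d + x) * q. Since (d + x) * q > 0, l ≤ (d + x) * q.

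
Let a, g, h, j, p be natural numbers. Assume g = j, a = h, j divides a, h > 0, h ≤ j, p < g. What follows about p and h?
p < h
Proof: Because a = h and j divides a, j divides h. Because h > 0, j ≤ h. Since h ≤ j, j = h. From g = j, g = h. Since p < g, p < h.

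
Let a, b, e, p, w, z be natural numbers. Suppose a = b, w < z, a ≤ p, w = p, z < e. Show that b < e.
From a = b and a ≤ p, b ≤ p. w < z and z < e, hence w < e. Since w = p, p < e. Since b ≤ p, b < e.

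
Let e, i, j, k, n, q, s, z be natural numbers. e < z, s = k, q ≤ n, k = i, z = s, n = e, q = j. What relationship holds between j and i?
j < i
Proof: s = k and k = i, so s = i. Since q = j and q ≤ n, j ≤ n. From n = e, j ≤ e. z = s and e < z, thus e < s. Since j ≤ e, j < s. s = i, so j < i.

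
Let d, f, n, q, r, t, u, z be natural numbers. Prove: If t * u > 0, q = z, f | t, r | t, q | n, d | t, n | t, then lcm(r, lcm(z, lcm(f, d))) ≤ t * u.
q = z and q | n, so z | n. Since n | t, z | t. Since f | t and d | t, lcm(f, d) | t. Since z | t, lcm(z, lcm(f, d)) | t. From r | t, lcm(r, lcm(z, lcm(f, d))) | t. Then lcm(r, lcm(z, lcm(f, d))) | t * u. t * u > 0, so lcm(r, lcm(z, lcm(f, d))) ≤ t * u.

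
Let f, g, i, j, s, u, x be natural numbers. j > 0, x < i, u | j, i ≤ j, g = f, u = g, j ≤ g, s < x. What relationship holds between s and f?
s < f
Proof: u = g and u | j, thus g | j. j > 0, so g ≤ j. Since j ≤ g, j = g. Since g = f, j = f. s < x and x < i, therefore s < i. i ≤ j, so s < j. Since j = f, s < f.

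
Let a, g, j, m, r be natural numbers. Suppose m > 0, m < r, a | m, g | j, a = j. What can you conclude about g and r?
g < r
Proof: Since a = j and a | m, j | m. g | j, so g | m. m > 0, so g ≤ m. m < r, so g < r.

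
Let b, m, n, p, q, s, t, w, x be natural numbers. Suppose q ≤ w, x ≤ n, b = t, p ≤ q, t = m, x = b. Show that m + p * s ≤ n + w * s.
x = b and b = t, therefore x = t. t = m, so x = m. x ≤ n, so m ≤ n. From p ≤ q and q ≤ w, p ≤ w. Then p * s ≤ w * s. Because m ≤ n, m + p * s ≤ n + w * s.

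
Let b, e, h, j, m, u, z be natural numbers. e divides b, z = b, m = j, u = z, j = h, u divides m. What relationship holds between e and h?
e divides h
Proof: Since m = j and j = h, m = h. u = z and u divides m, therefore z divides m. z = b, so b divides m. e divides b, so e divides m. Since m = h, e divides h.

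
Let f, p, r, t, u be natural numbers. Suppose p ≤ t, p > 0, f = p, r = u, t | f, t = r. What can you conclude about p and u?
p = u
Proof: Because f = p and t | f, t | p. p > 0, so t ≤ p. Since p ≤ t, p = t. t = r, so p = r. r = u, so p = u.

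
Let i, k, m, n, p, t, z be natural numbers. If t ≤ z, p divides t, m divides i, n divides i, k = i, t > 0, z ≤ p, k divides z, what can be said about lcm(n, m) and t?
lcm(n, m) divides t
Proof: p divides t and t > 0, therefore p ≤ t. Since z ≤ p, z ≤ t. t ≤ z, so z = t. n divides i and m divides i, thus lcm(n, m) divides i. k = i and k divides z, therefore i divides z. Since lcm(n, m) divides i, lcm(n, m) divides z. Because z = t, lcm(n, m) divides t.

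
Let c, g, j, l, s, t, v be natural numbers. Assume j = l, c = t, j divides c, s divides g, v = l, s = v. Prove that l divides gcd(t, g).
j = l and j divides c, thus l divides c. Since c = t, l divides t. s = v and v = l, so s = l. s divides g, so l divides g. Since l divides t, l divides gcd(t, g).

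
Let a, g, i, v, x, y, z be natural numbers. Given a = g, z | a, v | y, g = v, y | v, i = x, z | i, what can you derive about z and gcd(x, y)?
z | gcd(x, y)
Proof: From i = x and z | i, z | x. Because a = g and g = v, a = v. Since v | y and y | v, v = y. Since a = v, a = y. From z | a, z | y. Since z | x, z | gcd(x, y).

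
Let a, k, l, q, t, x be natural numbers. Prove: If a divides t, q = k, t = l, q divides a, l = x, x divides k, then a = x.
t = l and l = x, therefore t = x. Since a divides t, a divides x. Because q = k and q divides a, k divides a. x divides k, so x divides a. Since a divides x, a = x.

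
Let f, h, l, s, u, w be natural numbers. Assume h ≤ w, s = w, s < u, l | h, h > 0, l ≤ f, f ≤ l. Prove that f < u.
From l ≤ f and f ≤ l, l = f. l | h and h > 0, therefore l ≤ h. Since l = f, f ≤ h. Because s = w and s < u, w < u. h ≤ w, so h < u. f ≤ h, so f < u.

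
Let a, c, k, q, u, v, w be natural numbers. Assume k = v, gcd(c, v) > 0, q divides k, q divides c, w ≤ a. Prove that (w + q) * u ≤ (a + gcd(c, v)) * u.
k = v and q divides k, hence q divides v. q divides c, so q divides gcd(c, v). gcd(c, v) > 0, so q ≤ gcd(c, v). Because w ≤ a, w + q ≤ a + gcd(c, v). By multiplying by a non-negative, (w + q) * u ≤ (a + gcd(c, v)) * u.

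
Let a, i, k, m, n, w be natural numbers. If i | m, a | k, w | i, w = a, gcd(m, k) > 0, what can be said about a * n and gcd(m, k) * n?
a * n ≤ gcd(m, k) * n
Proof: w = a and w | i, hence a | i. Since i | m, a | m. a | k, so a | gcd(m, k). gcd(m, k) > 0, so a ≤ gcd(m, k). Then a * n ≤ gcd(m, k) * n.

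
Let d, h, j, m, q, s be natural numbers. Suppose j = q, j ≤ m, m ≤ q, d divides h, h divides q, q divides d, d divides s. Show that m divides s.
j = q and j ≤ m, so q ≤ m. m ≤ q, so q = m. From d divides h and h divides q, d divides q. Since q divides d, d = q. Because d divides s, q divides s. Since q = m, m divides s.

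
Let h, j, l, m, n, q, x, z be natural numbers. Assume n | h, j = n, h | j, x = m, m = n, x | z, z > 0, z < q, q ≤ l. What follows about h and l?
h < l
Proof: Since j = n and h | j, h | n. n | h, so n = h. From x = m and m = n, x = n. x | z, so n | z. z > 0, so n ≤ z. From z < q, n < q. Because n = h, h < q. q ≤ l, so h < l.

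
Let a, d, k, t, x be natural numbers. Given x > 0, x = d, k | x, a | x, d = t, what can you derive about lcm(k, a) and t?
lcm(k, a) ≤ t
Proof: From k | x and a | x, lcm(k, a) | x. Since x > 0, lcm(k, a) ≤ x. From x = d, lcm(k, a) ≤ d. Since d = t, lcm(k, a) ≤ t.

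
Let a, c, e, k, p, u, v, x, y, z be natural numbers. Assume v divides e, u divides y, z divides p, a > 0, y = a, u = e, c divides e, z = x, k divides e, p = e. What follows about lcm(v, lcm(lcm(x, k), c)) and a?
lcm(v, lcm(lcm(x, k), c)) ≤ a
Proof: Because z = x and z divides p, x divides p. p = e, so x divides e. Since k divides e, lcm(x, k) divides e. c divides e, so lcm(lcm(x, k), c) divides e. Since v divides e, lcm(v, lcm(lcm(x, k), c)) divides e. u = e and u divides y, thus e divides y. y = a, so e divides a. Since lcm(v, lcm(lcm(x, k), c)) divides e, lcm(v, lcm(lcm(x, k), c)) divides a. Since a > 0, lcm(v, lcm(lcm(x, k), c)) ≤ a.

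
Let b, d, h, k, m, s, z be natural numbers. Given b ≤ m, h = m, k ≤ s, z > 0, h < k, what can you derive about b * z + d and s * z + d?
b * z + d < s * z + d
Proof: h = m and h < k, so m < k. From b ≤ m, b < k. k ≤ s, so b < s. z > 0, so b * z < s * z. Then b * z + d < s * z + d.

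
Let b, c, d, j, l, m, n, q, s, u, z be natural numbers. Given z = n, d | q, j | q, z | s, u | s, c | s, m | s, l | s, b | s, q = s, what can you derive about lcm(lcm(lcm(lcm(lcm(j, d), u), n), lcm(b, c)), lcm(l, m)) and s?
lcm(lcm(lcm(lcm(lcm(j, d), u), n), lcm(b, c)), lcm(l, m)) | s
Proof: j | q and d | q, therefore lcm(j, d) | q. Since q = s, lcm(j, d) | s. Since u | s, lcm(lcm(j, d), u) | s. Since z = n and z | s, n | s. Since lcm(lcm(j, d), u) | s, lcm(lcm(lcm(j, d), u), n) | s. Since b | s and c | s, lcm(b, c) | s. Because lcm(lcm(lcm(j, d), u), n) | s, lcm(lcm(lcm(lcm(j, d), u), n), lcm(b, c)) | s. l | s and m | s, so lcm(l, m) | s. Since lcm(lcm(lcm(lcm(j, d), u), n), lcm(b, c)) | s, lcm(lcm(lcm(lcm(lcm(j, d), u), n), lcm(b, c)), lcm(l, m)) | s.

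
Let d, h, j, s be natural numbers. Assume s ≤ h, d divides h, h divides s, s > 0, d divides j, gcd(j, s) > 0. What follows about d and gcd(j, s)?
d ≤ gcd(j, s)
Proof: h divides s and s > 0, thus h ≤ s. Since s ≤ h, h = s. Since d divides h, d divides s. Since d divides j, d divides gcd(j, s). Because gcd(j, s) > 0, d ≤ gcd(j, s).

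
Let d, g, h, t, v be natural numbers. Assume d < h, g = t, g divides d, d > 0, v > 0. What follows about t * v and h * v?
t * v < h * v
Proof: g divides d and d > 0, hence g ≤ d. Since g = t, t ≤ d. d < h, so t < h. Since v > 0, by multiplying by a positive, t * v < h * v.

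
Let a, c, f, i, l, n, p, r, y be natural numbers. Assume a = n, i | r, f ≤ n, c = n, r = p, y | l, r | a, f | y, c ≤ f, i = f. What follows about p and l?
p | l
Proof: i = f and i | r, thus f | r. Because c = n and c ≤ f, n ≤ f. f ≤ n, so n = f. Since a = n and r | a, r | n. From n = f, r | f. Since f | r, f = r. r = p, so f = p. From f | y and y | l, f | l. Since f = p, p | l.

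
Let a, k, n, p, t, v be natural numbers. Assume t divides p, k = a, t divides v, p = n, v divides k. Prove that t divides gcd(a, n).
t divides v and v divides k, thus t divides k. Since k = a, t divides a. Because p = n and t divides p, t divides n. From t divides a, t divides gcd(a, n).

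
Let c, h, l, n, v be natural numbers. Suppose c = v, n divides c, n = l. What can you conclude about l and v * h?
l divides v * h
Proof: Since c = v and n divides c, n divides v. From n = l, l divides v. Then l divides v * h.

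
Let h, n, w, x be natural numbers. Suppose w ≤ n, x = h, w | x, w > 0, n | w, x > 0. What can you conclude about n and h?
n ≤ h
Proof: n | w and w > 0, hence n ≤ w. w ≤ n, so w = n. Since w | x, n | x. Since x > 0, n ≤ x. Since x = h, n ≤ h.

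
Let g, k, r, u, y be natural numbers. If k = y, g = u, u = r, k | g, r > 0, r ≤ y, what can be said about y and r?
y = r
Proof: Since g = u and u = r, g = r. k | g, so k | r. k = y, so y | r. r > 0, so y ≤ r. Since r ≤ y, y = r.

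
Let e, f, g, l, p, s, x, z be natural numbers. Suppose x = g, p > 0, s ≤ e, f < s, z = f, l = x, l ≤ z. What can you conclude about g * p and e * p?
g * p < e * p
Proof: l = x and l ≤ z, therefore x ≤ z. Since x = g, g ≤ z. Since z = f, g ≤ f. Since f < s and s ≤ e, f < e. Since g ≤ f, g < e. Since p > 0, g * p < e * p.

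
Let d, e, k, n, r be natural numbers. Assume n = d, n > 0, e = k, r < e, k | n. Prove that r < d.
Since e = k and r < e, r < k. k | n and n > 0, thus k ≤ n. Since n = d, k ≤ d. r < k, so r < d.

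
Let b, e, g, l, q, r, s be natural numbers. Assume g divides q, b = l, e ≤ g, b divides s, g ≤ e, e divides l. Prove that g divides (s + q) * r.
e ≤ g and g ≤ e, so e = g. e divides l, so g divides l. Because b = l and b divides s, l divides s. g divides l, so g divides s. Since g divides q, g divides s + q. Then g divides (s + q) * r.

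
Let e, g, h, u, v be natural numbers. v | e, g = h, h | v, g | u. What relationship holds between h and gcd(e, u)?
h | gcd(e, u)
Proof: h | v and v | e, therefore h | e. Because g = h and g | u, h | u. h | e, so h | gcd(e, u).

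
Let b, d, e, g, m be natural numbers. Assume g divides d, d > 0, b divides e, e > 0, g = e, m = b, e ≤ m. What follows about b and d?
b ≤ d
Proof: m = b and e ≤ m, so e ≤ b. Because b divides e and e > 0, b ≤ e. e ≤ b, so e = b. g = e and g divides d, so e divides d. d > 0, so e ≤ d. Since e = b, b ≤ d.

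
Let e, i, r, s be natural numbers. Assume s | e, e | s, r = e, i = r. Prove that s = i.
i = r and r = e, therefore i = e. Since e | s and s | e, e = s. i = e, so i = s. Then s = i.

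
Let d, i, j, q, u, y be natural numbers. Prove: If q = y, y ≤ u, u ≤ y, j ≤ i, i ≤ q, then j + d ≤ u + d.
Since y ≤ u and u ≤ y, y = u. Since q = y, q = u. j ≤ i and i ≤ q, therefore j ≤ q. Since q = u, j ≤ u. Then j + d ≤ u + d.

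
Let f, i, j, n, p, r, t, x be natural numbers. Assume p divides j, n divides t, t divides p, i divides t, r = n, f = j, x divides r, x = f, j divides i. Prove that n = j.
Because t divides p and p divides j, t divides j. From j divides i and i divides t, j divides t. From t divides j, t = j. Since n divides t, n divides j. r = n and x divides r, so x divides n. x = f, so f divides n. Since f = j, j divides n. n divides j, so n = j.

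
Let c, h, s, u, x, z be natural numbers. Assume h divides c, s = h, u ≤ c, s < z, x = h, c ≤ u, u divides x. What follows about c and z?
c < z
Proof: u ≤ c and c ≤ u, hence u = c. Because x = h and u divides x, u divides h. Since u = c, c divides h. Since h divides c, h = c. Since s = h, s = c. Because s < z, c < z.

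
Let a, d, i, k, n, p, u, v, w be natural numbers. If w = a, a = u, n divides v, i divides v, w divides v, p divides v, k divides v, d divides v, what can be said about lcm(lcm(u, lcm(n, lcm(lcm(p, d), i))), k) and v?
lcm(lcm(u, lcm(n, lcm(lcm(p, d), i))), k) divides v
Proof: w = a and a = u, so w = u. Since w divides v, u divides v. p divides v and d divides v, hence lcm(p, d) divides v. i divides v, so lcm(lcm(p, d), i) divides v. Since n divides v, lcm(n, lcm(lcm(p, d), i)) divides v. Since u divides v, lcm(u, lcm(n, lcm(lcm(p, d), i))) divides v. Since k divides v, lcm(lcm(u, lcm(n, lcm(lcm(p, d), i))), k) divides v.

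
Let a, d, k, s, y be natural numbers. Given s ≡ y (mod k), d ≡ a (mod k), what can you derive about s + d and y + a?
s + d ≡ y + a (mod k)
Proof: Since s ≡ y (mod k) and d ≡ a (mod k), by adding congruences, s + d ≡ y + a (mod k).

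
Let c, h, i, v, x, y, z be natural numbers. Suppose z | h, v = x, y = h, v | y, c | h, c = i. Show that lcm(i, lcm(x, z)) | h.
c = i and c | h, hence i | h. y = h and v | y, therefore v | h. Because v = x, x | h. z | h, so lcm(x, z) | h. Since i | h, lcm(i, lcm(x, z)) | h.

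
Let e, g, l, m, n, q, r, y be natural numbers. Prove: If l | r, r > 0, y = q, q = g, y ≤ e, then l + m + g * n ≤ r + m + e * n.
l | r and r > 0, so l ≤ r. Then l + m ≤ r + m. From y = q and q = g, y = g. y ≤ e, so g ≤ e. Then g * n ≤ e * n. l + m ≤ r + m, so l + m + g * n ≤ r + m + e * n.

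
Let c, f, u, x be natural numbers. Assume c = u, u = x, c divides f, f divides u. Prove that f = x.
c = u and c divides f, so u divides f. f divides u, so f = u. u = x, so f = x.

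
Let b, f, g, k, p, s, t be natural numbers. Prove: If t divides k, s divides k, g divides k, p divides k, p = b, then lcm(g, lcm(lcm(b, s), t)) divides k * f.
From p = b and p divides k, b divides k. s divides k, so lcm(b, s) divides k. Because t divides k, lcm(lcm(b, s), t) divides k. Since g divides k, lcm(g, lcm(lcm(b, s), t)) divides k. Then lcm(g, lcm(lcm(b, s), t)) divides k * f.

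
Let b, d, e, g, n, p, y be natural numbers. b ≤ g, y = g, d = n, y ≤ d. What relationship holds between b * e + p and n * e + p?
b * e + p ≤ n * e + p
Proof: d = n and y ≤ d, so y ≤ n. Because y = g, g ≤ n. b ≤ g, so b ≤ n. By multiplying by a non-negative, b * e ≤ n * e. Then b * e + p ≤ n * e + p.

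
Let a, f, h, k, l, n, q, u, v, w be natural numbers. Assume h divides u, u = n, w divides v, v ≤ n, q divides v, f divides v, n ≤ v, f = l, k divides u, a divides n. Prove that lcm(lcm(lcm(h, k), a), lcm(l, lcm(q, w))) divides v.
Because n ≤ v and v ≤ n, n = v. h divides u and k divides u, so lcm(h, k) divides u. u = n, so lcm(h, k) divides n. a divides n, so lcm(lcm(h, k), a) divides n. n = v, so lcm(lcm(h, k), a) divides v. f = l and f divides v, therefore l divides v. Because q divides v and w divides v, lcm(q, w) divides v. Since l divides v, lcm(l, lcm(q, w)) divides v. Since lcm(lcm(h, k), a) divides v, lcm(lcm(lcm(h, k), a), lcm(l, lcm(q, w))) divides v.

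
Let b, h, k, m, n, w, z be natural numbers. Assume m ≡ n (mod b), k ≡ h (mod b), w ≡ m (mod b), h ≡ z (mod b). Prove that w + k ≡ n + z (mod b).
w ≡ m (mod b) and m ≡ n (mod b), so w ≡ n (mod b). k ≡ h (mod b) and h ≡ z (mod b), therefore k ≡ z (mod b). Using w ≡ n (mod b), by adding congruences, w + k ≡ n + z (mod b).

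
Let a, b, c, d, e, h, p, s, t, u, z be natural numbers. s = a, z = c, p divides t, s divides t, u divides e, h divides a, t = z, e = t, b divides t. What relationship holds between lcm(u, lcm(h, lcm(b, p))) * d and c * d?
lcm(u, lcm(h, lcm(b, p))) * d divides c * d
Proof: t = z and z = c, hence t = c. From e = t and u divides e, u divides t. From s = a and s divides t, a divides t. h divides a, so h divides t. Since b divides t and p divides t, lcm(b, p) divides t. Since h divides t, lcm(h, lcm(b, p)) divides t. Since u divides t, lcm(u, lcm(h, lcm(b, p))) divides t. From t = c, lcm(u, lcm(h, lcm(b, p))) divides c. Then lcm(u, lcm(h, lcm(b, p))) * d divides c * d.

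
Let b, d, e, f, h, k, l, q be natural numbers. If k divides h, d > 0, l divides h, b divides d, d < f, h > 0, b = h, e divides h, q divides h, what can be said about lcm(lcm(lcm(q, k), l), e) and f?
lcm(lcm(lcm(q, k), l), e) < f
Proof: q divides h and k divides h, thus lcm(q, k) divides h. l divides h, so lcm(lcm(q, k), l) divides h. e divides h, so lcm(lcm(lcm(q, k), l), e) divides h. Because h > 0, lcm(lcm(lcm(q, k), l), e) ≤ h. b divides d and d > 0, hence b ≤ d. d < f, so b < f. From b = h, h < f. Since lcm(lcm(lcm(q, k), l), e) ≤ h, lcm(lcm(lcm(q, k), l), e) < f.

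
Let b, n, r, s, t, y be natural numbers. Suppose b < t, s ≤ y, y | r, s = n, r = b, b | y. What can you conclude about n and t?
n < t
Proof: r = b and y | r, therefore y | b. b | y, so y = b. From s = n and s ≤ y, n ≤ y. y = b, so n ≤ b. Because b < t, n < t.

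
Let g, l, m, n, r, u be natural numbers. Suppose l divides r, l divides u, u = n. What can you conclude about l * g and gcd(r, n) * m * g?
l * g divides gcd(r, n) * m * g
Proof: u = n and l divides u, hence l divides n. Since l divides r, l divides gcd(r, n). Then l divides gcd(r, n) * m. Then l * g divides gcd(r, n) * m * g.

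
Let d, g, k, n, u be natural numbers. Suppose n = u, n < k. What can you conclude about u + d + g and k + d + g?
u + d + g < k + d + g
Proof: n = u and n < k, hence u < k. Then u + d < k + d. Then u + d + g < k + d + g.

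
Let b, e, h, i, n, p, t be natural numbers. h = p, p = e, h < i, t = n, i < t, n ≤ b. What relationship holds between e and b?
e < b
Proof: From h = p and p = e, h = e. h < i, so e < i. Since t = n and i < t, i < n. e < i, so e < n. Since n ≤ b, e < b.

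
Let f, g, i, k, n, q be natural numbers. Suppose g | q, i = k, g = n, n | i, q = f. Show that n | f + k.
q = f and g | q, therefore g | f. g = n, so n | f. i = k and n | i, thus n | k. n | f, so n | f + k.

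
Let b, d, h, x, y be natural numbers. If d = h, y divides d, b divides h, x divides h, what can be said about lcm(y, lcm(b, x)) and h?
lcm(y, lcm(b, x)) divides h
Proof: d = h and y divides d, so y divides h. b divides h and x divides h, thus lcm(b, x) divides h. Since y divides h, lcm(y, lcm(b, x)) divides h.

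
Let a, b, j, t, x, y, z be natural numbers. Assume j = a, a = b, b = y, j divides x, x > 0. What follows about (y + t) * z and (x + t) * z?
(y + t) * z ≤ (x + t) * z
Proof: j = a and a = b, thus j = b. b = y, so j = y. j divides x and x > 0, hence j ≤ x. Since j = y, y ≤ x. Then y + t ≤ x + t. By multiplying by a non-negative, (y + t) * z ≤ (x + t) * z.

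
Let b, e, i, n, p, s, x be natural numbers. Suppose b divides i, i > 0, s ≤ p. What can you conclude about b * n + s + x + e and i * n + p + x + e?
b * n + s + x + e ≤ i * n + p + x + e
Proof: b divides i and i > 0, so b ≤ i. By multiplying by a non-negative, b * n ≤ i * n. s ≤ p, so b * n + s ≤ i * n + p. Then b * n + s + x ≤ i * n + p + x. Then b * n + s + x + e ≤ i * n + p + x + e.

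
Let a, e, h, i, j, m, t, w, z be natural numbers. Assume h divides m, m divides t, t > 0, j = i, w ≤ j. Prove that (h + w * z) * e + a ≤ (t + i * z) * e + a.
Because h divides m and m divides t, h divides t. t > 0, so h ≤ t. j = i and w ≤ j, so w ≤ i. By multiplying by a non-negative, w * z ≤ i * z. h ≤ t, so h + w * z ≤ t + i * z. By multiplying by a non-negative, (h + w * z) * e ≤ (t + i * z) * e. Then (h + w * z) * e + a ≤ (t + i * z) * e + a.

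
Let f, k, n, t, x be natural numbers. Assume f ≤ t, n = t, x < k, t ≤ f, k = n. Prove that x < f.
From k = n and n = t, k = t. Because t ≤ f and f ≤ t, t = f. k = t, so k = f. x < k, so x < f.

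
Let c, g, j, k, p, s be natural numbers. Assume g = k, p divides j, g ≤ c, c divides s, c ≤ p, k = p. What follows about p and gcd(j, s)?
p divides gcd(j, s)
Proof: Since g = k and k = p, g = p. From g ≤ c, p ≤ c. Since c ≤ p, c = p. Since c divides s, p divides s. Since p divides j, p divides gcd(j, s).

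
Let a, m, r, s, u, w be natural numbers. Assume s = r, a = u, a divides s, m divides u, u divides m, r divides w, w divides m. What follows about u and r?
u = r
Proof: From a = u and a divides s, u divides s. Since s = r, u divides r. From m divides u and u divides m, m = u. Since r divides w and w divides m, r divides m. m = u, so r divides u. u divides r, so u = r.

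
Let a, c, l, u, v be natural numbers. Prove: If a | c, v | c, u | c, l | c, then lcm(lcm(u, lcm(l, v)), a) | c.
Since l | c and v | c, lcm(l, v) | c. u | c, so lcm(u, lcm(l, v)) | c. a | c, so lcm(lcm(u, lcm(l, v)), a) | c.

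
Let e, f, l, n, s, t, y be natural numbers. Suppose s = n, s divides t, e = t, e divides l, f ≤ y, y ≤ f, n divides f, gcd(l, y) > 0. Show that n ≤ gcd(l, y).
Because s = n and s divides t, n divides t. e = t and e divides l, thus t divides l. Since n divides t, n divides l. Because f ≤ y and y ≤ f, f = y. n divides f, so n divides y. n divides l, so n divides gcd(l, y). Since gcd(l, y) > 0, n ≤ gcd(l, y).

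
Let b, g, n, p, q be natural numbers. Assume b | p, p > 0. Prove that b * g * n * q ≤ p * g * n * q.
b | p and p > 0, so b ≤ p. Then b * g ≤ p * g. Then b * g * n ≤ p * g * n. Then b * g * n * q ≤ p * g * n * q.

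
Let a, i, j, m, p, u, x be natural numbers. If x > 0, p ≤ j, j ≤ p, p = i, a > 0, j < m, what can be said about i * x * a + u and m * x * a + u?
i * x * a + u < m * x * a + u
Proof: j ≤ p and p ≤ j, therefore j = p. p = i, so j = i. j < m, so i < m. Combining with x > 0, by multiplying by a positive, i * x < m * x. From a > 0, by multiplying by a positive, i * x * a < m * x * a. Then i * x * a + u < m * x * a + u.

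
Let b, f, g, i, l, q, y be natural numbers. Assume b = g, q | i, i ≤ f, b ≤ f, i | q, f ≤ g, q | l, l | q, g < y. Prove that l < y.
i | q and q | i, so i = q. q | l and l | q, thus q = l. From i = q, i = l. b = g and b ≤ f, therefore g ≤ f. Since f ≤ g, f = g. i ≤ f, so i ≤ g. g < y, so i < y. Since i = l, l < y.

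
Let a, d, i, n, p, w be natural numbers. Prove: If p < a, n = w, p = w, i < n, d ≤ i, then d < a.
n = w and i < n, hence i < w. Since d ≤ i, d < w. Because p = w and p < a, w < a. d < w, so d < a.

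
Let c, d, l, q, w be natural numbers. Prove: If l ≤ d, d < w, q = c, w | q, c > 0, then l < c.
l ≤ d and d < w, therefore l < w. q = c and w | q, so w | c. c > 0, so w ≤ c. Since l < w, l < c.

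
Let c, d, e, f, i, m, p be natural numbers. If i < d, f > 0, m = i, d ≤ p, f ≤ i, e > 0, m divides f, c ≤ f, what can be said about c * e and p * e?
c * e < p * e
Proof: Since m = i and m divides f, i divides f. f > 0, so i ≤ f. Since f ≤ i, i = f. i < d and d ≤ p, so i < p. Since i = f, f < p. c ≤ f, so c < p. From e > 0, by multiplying by a positive, c * e < p * e.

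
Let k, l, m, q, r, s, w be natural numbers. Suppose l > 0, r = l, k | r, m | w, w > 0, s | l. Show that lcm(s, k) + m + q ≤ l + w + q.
Since r = l and k | r, k | l. From s | l, lcm(s, k) | l. l > 0, so lcm(s, k) ≤ l. m | w and w > 0, so m ≤ w. Then m + q ≤ w + q. lcm(s, k) ≤ l, so lcm(s, k) + m + q ≤ l + w + q.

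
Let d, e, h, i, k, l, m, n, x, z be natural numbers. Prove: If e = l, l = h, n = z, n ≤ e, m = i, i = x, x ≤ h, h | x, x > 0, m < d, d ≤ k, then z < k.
Because e = l and l = h, e = h. From n = z and n ≤ e, z ≤ e. Since e = h, z ≤ h. Because m = i and i = x, m = x. Since h | x and x > 0, h ≤ x. Since x ≤ h, x = h. Since m = x, m = h. Since m < d and d ≤ k, m < k. m = h, so h < k. Because z ≤ h, z < k.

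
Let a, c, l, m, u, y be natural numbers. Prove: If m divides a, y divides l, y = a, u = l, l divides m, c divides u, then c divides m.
Because y = a and y divides l, a divides l. m divides a, so m divides l. From l divides m, l = m. u = l and c divides u, therefore c divides l. Since l = m, c divides m.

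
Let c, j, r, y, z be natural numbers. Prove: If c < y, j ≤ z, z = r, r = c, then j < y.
z = r and r = c, therefore z = c. j ≤ z, so j ≤ c. c < y, so j < y.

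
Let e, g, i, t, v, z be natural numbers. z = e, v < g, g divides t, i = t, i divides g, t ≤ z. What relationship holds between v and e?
v < e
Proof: From i = t and i divides g, t divides g. Since g divides t, t = g. t ≤ z, so g ≤ z. Since v < g, v < z. z = e, so v < e.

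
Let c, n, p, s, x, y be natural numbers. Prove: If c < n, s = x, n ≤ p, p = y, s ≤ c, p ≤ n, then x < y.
From n ≤ p and p ≤ n, n = p. p = y, so n = y. Since s = x and s ≤ c, x ≤ c. Since c < n, x < n. n = y, so x < y.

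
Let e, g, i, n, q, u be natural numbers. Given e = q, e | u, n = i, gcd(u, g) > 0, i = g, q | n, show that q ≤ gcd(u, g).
e = q and e | u, thus q | u. n = i and i = g, so n = g. q | n, so q | g. Because q | u, q | gcd(u, g). gcd(u, g) > 0, so q ≤ gcd(u, g).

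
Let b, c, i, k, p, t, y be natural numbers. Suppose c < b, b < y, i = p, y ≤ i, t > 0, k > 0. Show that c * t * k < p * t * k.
c < b and b < y, so c < y. From i = p and y ≤ i, y ≤ p. Since c < y, c < p. t > 0, so c * t < p * t. Since k > 0, c * t * k < p * t * k.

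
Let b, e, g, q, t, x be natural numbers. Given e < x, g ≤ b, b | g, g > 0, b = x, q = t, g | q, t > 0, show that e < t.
Since b | g and g > 0, b ≤ g. Since g ≤ b, g = b. b = x, so g = x. Because q = t and g | q, g | t. Since g = x, x | t. t > 0, so x ≤ t. Since e < x, e < t.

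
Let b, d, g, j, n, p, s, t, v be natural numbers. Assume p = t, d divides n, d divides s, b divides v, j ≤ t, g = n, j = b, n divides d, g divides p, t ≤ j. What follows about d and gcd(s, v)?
d divides gcd(s, v)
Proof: From n divides d and d divides n, n = d. Since t ≤ j and j ≤ t, t = j. Since j = b, t = b. Since g = n and g divides p, n divides p. Since p = t, n divides t. t = b, so n divides b. n = d, so d divides b. Because b divides v, d divides v. Since d divides s, d divides gcd(s, v).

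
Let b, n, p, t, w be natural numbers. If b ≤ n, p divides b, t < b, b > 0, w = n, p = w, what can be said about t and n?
t < n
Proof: Because p = w and w = n, p = n. p divides b, so n divides b. From b > 0, n ≤ b. b ≤ n, so b = n. t < b, so t < n.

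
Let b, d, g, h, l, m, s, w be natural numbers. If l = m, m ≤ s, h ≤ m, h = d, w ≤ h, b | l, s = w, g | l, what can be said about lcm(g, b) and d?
lcm(g, b) | d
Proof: s = w and m ≤ s, hence m ≤ w. w ≤ h, so m ≤ h. h ≤ m, so m = h. l = m, so l = h. h = d, so l = d. g | l and b | l, therefore lcm(g, b) | l. Since l = d, lcm(g, b) | d.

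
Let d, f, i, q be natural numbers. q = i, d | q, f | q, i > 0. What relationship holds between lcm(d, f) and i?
lcm(d, f) ≤ i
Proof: d | q and f | q, therefore lcm(d, f) | q. Because q = i, lcm(d, f) | i. From i > 0, lcm(d, f) ≤ i.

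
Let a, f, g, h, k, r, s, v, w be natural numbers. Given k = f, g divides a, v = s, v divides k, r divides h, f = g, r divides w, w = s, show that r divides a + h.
Since w = s and r divides w, r divides s. k = f and f = g, thus k = g. From v = s and v divides k, s divides k. Since k = g, s divides g. r divides s, so r divides g. g divides a, so r divides a. Since r divides h, r divides a + h.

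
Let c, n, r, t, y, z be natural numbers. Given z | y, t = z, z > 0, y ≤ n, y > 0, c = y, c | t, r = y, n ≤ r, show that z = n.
r = y and n ≤ r, so n ≤ y. Since y ≤ n, n = y. t = z and c | t, hence c | z. Since z > 0, c ≤ z. c = y, so y ≤ z. z | y and y > 0, therefore z ≤ y. Since y ≤ z, y = z. Since n = y, n = z. Then z = n.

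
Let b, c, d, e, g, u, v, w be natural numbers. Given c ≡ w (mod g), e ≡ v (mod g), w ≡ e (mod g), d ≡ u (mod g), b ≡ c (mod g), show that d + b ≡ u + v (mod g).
b ≡ c (mod g) and c ≡ w (mod g), hence b ≡ w (mod g). w ≡ e (mod g), so b ≡ e (mod g). Because e ≡ v (mod g), b ≡ v (mod g). Combined with d ≡ u (mod g), by adding congruences, d + b ≡ u + v (mod g).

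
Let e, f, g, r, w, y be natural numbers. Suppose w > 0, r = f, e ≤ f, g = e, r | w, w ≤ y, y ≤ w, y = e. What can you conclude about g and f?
g = f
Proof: w ≤ y and y ≤ w, so w = y. Since y = e, w = e. Because r | w and w > 0, r ≤ w. w = e, so r ≤ e. Since r = f, f ≤ e. e ≤ f, so e = f. Since g = e, g = f.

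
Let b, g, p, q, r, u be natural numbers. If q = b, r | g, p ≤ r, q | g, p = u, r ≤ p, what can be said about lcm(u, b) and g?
lcm(u, b) | g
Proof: r ≤ p and p ≤ r, thus r = p. Since p = u, r = u. Since r | g, u | g. q = b and q | g, hence b | g. Since u | g, lcm(u, b) | g.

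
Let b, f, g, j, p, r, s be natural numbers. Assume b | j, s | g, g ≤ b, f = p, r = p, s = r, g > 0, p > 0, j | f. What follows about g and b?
g = b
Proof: b | j and j | f, therefore b | f. Since f = p, b | p. Since p > 0, b ≤ p. s = r and s | g, thus r | g. Since g > 0, r ≤ g. Since r = p, p ≤ g. b ≤ p, so b ≤ g. Because g ≤ b, g = b.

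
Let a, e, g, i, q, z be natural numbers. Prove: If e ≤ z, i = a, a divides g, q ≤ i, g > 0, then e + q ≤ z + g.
Since i = a and q ≤ i, q ≤ a. Since a divides g and g > 0, a ≤ g. From q ≤ a, q ≤ g. e ≤ z, so e + q ≤ z + g.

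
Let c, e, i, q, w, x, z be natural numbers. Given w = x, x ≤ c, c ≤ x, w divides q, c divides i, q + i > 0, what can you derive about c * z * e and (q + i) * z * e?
c * z * e ≤ (q + i) * z * e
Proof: x ≤ c and c ≤ x, therefore x = c. w = x, so w = c. Since w divides q, c divides q. Since c divides i, c divides q + i. q + i > 0, so c ≤ q + i. By multiplying by a non-negative, c * z ≤ (q + i) * z. By multiplying by a non-negative, c * z * e ≤ (q + i) * z * e.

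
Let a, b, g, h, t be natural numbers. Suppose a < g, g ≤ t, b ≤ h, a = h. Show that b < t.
From a = h and a < g, h < g. Since b ≤ h, b < g. g ≤ t, so b < t.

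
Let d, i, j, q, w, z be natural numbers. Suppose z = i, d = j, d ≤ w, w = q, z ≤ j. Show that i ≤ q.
w = q and d ≤ w, so d ≤ q. Since d = j, j ≤ q. Because z ≤ j, z ≤ q. Since z = i, i ≤ q.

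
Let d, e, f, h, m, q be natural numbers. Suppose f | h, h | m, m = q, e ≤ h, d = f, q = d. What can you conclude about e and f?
e ≤ f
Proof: m = q and q = d, thus m = d. h | m, so h | d. Since d = f, h | f. f | h, so h = f. Since e ≤ h, e ≤ f.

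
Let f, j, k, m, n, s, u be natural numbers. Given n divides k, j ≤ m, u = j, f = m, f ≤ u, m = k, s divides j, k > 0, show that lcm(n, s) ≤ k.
f = m and f ≤ u, hence m ≤ u. Since u = j, m ≤ j. j ≤ m, so j = m. m = k, so j = k. From s divides j, s divides k. n divides k, so lcm(n, s) divides k. k > 0, so lcm(n, s) ≤ k.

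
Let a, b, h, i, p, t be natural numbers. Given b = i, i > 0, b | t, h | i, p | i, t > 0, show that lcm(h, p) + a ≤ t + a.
h | i and p | i, so lcm(h, p) | i. From i > 0, lcm(h, p) ≤ i. Since b = i and b | t, i | t. Because t > 0, i ≤ t. lcm(h, p) ≤ i, so lcm(h, p) ≤ t. Then lcm(h, p) + a ≤ t + a.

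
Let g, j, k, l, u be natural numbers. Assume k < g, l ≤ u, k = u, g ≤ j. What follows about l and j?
l < j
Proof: k = u and k < g, therefore u < g. l ≤ u, so l < g. Since g ≤ j, l < j.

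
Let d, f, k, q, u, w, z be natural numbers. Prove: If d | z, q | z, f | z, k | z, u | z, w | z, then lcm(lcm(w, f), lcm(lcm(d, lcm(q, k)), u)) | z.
w | z and f | z, so lcm(w, f) | z. Because q | z and k | z, lcm(q, k) | z. Since d | z, lcm(d, lcm(q, k)) | z. u | z, so lcm(lcm(d, lcm(q, k)), u) | z. From lcm(w, f) | z, lcm(lcm(w, f), lcm(lcm(d, lcm(q, k)), u)) | z.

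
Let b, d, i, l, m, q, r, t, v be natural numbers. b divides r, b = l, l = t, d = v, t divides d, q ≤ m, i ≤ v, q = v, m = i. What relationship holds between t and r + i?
t divides r + i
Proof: b = l and l = t, so b = t. Since b divides r, t divides r. m = i and q ≤ m, thus q ≤ i. q = v, so v ≤ i. Since i ≤ v, v = i. d = v and t divides d, thus t divides v. Because v = i, t divides i. From t divides r, t divides r + i.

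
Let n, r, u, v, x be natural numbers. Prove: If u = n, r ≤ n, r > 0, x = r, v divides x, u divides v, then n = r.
Since u = n and u divides v, n divides v. From x = r and v divides x, v divides r. n divides v, so n divides r. r > 0, so n ≤ r. Because r ≤ n, n = r.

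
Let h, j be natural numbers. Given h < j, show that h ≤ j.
Since h < j, by strict implies non-strict, h ≤ j.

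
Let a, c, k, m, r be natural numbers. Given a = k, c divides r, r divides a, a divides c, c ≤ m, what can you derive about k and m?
k ≤ m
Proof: c divides r and r divides a, therefore c divides a. Because a divides c, c = a. Since a = k, c = k. Since c ≤ m, k ≤ m.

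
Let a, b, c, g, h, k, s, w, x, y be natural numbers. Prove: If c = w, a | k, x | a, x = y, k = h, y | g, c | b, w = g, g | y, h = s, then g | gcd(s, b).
y | g and g | y, therefore y = g. From x = y, x = g. Because x | a, g | a. From k = h and a | k, a | h. Since g | a, g | h. Since h = s, g | s. c = w and c | b, hence w | b. w = g, so g | b. g | s, so g | gcd(s, b).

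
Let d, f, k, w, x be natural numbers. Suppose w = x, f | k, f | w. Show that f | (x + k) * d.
w = x and f | w, thus f | x. f | k, so f | x + k. Then f | (x + k) * d.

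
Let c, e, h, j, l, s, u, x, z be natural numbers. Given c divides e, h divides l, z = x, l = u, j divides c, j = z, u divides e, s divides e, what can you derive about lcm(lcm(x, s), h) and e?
lcm(lcm(x, s), h) divides e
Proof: Because j = z and j divides c, z divides c. Since c divides e, z divides e. Since z = x, x divides e. Since s divides e, lcm(x, s) divides e. Since l = u and h divides l, h divides u. u divides e, so h divides e. Since lcm(x, s) divides e, lcm(lcm(x, s), h) divides e.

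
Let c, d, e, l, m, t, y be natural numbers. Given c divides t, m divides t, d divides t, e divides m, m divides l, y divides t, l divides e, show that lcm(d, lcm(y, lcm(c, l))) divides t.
l divides e and e divides m, so l divides m. Since m divides l, m = l. Since m divides t, l divides t. Since c divides t, lcm(c, l) divides t. Since y divides t, lcm(y, lcm(c, l)) divides t. d divides t, so lcm(d, lcm(y, lcm(c, l))) divides t.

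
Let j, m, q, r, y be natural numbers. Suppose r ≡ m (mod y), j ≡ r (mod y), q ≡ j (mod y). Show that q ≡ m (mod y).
Since q ≡ j (mod y) and j ≡ r (mod y), q ≡ r (mod y). Because r ≡ m (mod y), q ≡ m (mod y).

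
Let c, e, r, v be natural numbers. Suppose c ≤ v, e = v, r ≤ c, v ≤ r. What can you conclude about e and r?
e = r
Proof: r ≤ c and c ≤ v, thus r ≤ v. v ≤ r, so v = r. e = v, so e = r.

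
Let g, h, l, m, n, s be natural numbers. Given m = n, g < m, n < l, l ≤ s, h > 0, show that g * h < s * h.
From m = n and g < m, g < n. Since n < l and l ≤ s, n < s. From g < n, g < s. Since h > 0, g * h < s * h.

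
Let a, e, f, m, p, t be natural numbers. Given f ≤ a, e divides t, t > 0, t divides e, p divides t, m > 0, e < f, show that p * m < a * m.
t divides e and e divides t, hence t = e. p divides t and t > 0, hence p ≤ t. Since t = e, p ≤ e. e < f, so p < f. Because f ≤ a, p < a. From m > 0, by multiplying by a positive, p * m < a * m.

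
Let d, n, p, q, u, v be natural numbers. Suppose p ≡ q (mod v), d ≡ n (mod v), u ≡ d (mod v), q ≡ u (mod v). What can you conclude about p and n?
p ≡ n (mod v)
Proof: p ≡ q (mod v) and q ≡ u (mod v), so p ≡ u (mod v). u ≡ d (mod v), so p ≡ d (mod v). Since d ≡ n (mod v), p ≡ n (mod v).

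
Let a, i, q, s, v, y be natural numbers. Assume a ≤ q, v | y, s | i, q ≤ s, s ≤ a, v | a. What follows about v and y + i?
v | y + i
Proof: Because a ≤ q and q ≤ s, a ≤ s. Since s ≤ a, a = s. Because v | a, v | s. Since s | i, v | i. Since v | y, v | y + i.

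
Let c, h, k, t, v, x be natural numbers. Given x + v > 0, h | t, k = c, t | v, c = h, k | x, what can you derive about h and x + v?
h ≤ x + v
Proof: k = c and k | x, hence c | x. From c = h, h | x. h | t and t | v, therefore h | v. h | x, so h | x + v. x + v > 0, so h ≤ x + v.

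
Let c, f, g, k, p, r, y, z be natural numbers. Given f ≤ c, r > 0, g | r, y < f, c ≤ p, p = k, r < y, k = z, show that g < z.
p = k and k = z, hence p = z. g | r and r > 0, hence g ≤ r. r < y and y < f, thus r < f. Since f ≤ c, r < c. c ≤ p, so r < p. g ≤ r, so g < p. Because p = z, g < z.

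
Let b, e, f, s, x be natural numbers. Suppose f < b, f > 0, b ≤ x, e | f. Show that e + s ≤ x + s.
e | f and f > 0, therefore e ≤ f. Since f < b, e < b. b ≤ x, so e < x. Then e + s < x + s. Then e + s ≤ x + s.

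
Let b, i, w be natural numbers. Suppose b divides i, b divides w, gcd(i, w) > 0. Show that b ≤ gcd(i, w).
b divides i and b divides w, hence b divides gcd(i, w). Since gcd(i, w) > 0, b ≤ gcd(i, w).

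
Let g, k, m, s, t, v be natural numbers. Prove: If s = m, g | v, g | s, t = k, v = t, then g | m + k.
s = m and g | s, so g | m. v = t and t = k, thus v = k. Since g | v, g | k. From g | m, g | m + k.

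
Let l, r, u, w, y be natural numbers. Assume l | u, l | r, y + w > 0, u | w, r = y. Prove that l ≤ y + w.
r = y and l | r, thus l | y. l | u and u | w, hence l | w. Because l | y, l | y + w. Since y + w > 0, l ≤ y + w.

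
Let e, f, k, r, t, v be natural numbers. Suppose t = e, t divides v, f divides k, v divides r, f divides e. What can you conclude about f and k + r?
f divides k + r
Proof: t = e and t divides v, therefore e divides v. Since f divides e, f divides v. Since v divides r, f divides r. f divides k, so f divides k + r.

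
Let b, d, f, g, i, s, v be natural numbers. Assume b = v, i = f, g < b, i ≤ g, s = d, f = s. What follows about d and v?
d < v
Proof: Since i = f and f = s, i = s. Since b = v and g < b, g < v. Since i ≤ g, i < v. i = s, so s < v. s = d, so d < v.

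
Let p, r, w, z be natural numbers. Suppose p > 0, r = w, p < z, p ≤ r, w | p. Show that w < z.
From r = w and p ≤ r, p ≤ w. w | p and p > 0, so w ≤ p. Since p ≤ w, p = w. p < z, so w < z.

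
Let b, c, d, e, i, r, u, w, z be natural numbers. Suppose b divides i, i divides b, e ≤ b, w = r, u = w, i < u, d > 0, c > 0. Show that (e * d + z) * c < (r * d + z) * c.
b divides i and i divides b, therefore b = i. Since e ≤ b, e ≤ i. u = w and i < u, therefore i < w. Since w = r, i < r. Since e ≤ i, e < r. Since d > 0, by multiplying by a positive, e * d < r * d. Then e * d + z < r * d + z. Since c > 0, by multiplying by a positive, (e * d + z) * c < (r * d + z) * c.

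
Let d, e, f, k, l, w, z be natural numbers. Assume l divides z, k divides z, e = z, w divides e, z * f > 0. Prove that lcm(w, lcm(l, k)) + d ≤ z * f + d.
From e = z and w divides e, w divides z. l divides z and k divides z, so lcm(l, k) divides z. From w divides z, lcm(w, lcm(l, k)) divides z. Then lcm(w, lcm(l, k)) divides z * f. z * f > 0, so lcm(w, lcm(l, k)) ≤ z * f. Then lcm(w, lcm(l, k)) + d ≤ z * f + d.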